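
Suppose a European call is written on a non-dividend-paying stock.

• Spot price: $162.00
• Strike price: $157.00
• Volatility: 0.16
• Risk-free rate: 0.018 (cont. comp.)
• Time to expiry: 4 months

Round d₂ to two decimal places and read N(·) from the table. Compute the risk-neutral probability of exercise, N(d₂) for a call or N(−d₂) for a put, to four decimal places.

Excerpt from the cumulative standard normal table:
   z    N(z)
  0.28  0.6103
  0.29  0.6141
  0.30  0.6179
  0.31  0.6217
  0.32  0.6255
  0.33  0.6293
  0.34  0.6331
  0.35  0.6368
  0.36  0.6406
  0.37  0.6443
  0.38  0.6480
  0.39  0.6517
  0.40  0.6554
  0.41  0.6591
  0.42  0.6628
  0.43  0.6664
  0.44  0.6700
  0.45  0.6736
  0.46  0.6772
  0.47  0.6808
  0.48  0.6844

0.6406

σ√T = 0.16 × 0.5774 = 0.0924
d₁ = [ln(162/157) + (0.018 + 0.16²/2)·0.3333] / 0.0924 = [0.0314 + 0.0103] / 0.0924 = 0.4505 which rounds to 0.45
d₂ = d₁ − σ√T = 0.4505 − 0.0924 = 0.3581 which rounds to 0.36
Pr(exercise) under Q = N(d₂) = 0.6406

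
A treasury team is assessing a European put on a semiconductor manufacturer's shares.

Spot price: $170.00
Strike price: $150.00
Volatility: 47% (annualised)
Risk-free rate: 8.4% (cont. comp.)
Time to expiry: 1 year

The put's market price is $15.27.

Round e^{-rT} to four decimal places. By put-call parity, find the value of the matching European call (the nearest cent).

exp(−rT) = exp(−0.084·1) = 0.9194
Put-call parity: C − P = S − K·e^(−rT) = 170 − 150·0.9194 = 170 − 137.9100 = 32.0900
C = P + (C − P) = 15.27 + (32.0900) = 47.3600

$47.36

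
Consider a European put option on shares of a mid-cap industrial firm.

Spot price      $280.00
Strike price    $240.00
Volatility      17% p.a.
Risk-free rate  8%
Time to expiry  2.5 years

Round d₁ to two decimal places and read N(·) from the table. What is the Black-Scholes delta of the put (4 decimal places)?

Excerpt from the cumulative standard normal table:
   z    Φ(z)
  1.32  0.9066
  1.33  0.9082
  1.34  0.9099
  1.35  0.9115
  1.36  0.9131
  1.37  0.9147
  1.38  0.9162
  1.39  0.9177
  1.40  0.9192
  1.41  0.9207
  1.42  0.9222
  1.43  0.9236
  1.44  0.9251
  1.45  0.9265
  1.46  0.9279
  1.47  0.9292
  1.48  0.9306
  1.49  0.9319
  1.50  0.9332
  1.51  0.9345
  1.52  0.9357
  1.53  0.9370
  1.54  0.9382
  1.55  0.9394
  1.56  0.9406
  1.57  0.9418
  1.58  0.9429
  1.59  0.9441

-0.0735

σ√T = 0.17 × 1.5811 = 0.2688
d₁ = [ln(280/240) + (0.08 + 0.17²/2)·2.5] / 0.2688 = [0.1542 + 0.2361] / 0.2688 = 1.4520 → 1.45
N(d₁) = N(1.45) = 0.9265
Δ_put = N(d₁) − 1 = 0.9265 − 1 = -0.0735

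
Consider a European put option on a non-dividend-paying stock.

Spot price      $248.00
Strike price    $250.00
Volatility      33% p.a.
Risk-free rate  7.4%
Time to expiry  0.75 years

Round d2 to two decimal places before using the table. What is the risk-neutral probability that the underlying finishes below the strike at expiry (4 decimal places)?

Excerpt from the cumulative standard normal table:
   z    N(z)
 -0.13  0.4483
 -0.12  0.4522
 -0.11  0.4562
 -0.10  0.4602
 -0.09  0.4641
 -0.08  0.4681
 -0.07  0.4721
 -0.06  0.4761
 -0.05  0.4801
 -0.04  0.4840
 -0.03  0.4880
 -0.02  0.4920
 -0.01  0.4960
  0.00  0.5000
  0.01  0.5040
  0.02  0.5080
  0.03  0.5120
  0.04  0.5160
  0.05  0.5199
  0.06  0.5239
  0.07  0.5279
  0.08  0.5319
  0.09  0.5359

σ√T = 0.33·√0.75 = 0.2858
d₁ = [ln(248/250) + (0.074 + 0.33²/2)·0.75] / 0.2858 = [-0.0080 + 0.0963] / 0.2858 = 0.3090 ⇒ 0.31
d₂ = d₁ − σ√T = 0.3090 − 0.2858 = 0.0232 ⇒ 0.02
Risk-neutral Pr[S_T < K] = N(−d₂) = N(-0.02) = 0.4920

0.4920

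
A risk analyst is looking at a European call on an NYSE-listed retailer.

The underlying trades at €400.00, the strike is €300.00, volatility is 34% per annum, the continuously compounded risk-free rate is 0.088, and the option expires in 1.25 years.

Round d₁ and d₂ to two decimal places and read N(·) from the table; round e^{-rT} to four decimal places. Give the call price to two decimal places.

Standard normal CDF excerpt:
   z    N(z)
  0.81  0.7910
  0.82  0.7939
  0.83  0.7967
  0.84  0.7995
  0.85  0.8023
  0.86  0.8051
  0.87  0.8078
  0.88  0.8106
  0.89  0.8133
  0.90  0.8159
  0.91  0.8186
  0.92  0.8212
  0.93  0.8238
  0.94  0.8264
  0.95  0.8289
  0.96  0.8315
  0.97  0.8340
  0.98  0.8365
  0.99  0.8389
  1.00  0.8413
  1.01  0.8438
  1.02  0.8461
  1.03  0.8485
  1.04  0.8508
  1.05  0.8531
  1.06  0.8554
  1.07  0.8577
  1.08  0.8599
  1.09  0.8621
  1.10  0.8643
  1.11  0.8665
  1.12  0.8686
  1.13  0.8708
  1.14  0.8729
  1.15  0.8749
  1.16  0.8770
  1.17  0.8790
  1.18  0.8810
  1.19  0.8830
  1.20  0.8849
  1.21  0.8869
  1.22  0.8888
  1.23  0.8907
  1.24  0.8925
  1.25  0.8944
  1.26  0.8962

σ√T = 0.34·√1.25 = 0.3801
d₁ = [ln(400/300) + (0.088 + 0.34²/2)·1.25] / 0.3801 = [0.2877 + 0.1823] / 0.3801 = 1.2362 ⇒ 1.24
d₂ = d₁ − σ√T = 1.2362 − 0.3801 = 0.8561 ⇒ 0.86
exp(−rT) = exp(−0.088·1.25) = 0.8958
N(d₁) = N(1.24) = 0.8925;  N(d₂) = N(0.86) = 0.8051
C = 400·0.8925 − 300·0.8958·0.8051 = 357.0000 − 216.3626 = 140.6374

€140.64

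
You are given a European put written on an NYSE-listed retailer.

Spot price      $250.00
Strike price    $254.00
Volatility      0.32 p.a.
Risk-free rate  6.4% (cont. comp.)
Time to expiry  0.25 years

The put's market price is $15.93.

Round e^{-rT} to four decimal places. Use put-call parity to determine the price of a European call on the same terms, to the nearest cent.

$15.97

e^(−rT) = e^(−0.064·0.25) = 0.9841
Put-call parity: C − P = S − K·e^(−rT) = 250 − 254·0.9841 = 250 − 249.9614 = 0.0386
C = P + (C − P) = 15.93 + (0.0386) = 15.9686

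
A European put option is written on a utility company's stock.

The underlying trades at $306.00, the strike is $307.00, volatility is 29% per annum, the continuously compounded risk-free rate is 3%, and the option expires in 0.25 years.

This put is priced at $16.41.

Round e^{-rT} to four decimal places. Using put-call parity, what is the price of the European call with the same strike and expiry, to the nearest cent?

exp(−rT) = exp(−0.03·0.25) = 0.9925
Put-call parity: C − P = S − K·e^(−rT) = 306 − 307·0.9925 = 306 − 304.6975 = 1.3025
C = P + (C − P) = 16.41 + (1.3025) = 17.7125

$17.71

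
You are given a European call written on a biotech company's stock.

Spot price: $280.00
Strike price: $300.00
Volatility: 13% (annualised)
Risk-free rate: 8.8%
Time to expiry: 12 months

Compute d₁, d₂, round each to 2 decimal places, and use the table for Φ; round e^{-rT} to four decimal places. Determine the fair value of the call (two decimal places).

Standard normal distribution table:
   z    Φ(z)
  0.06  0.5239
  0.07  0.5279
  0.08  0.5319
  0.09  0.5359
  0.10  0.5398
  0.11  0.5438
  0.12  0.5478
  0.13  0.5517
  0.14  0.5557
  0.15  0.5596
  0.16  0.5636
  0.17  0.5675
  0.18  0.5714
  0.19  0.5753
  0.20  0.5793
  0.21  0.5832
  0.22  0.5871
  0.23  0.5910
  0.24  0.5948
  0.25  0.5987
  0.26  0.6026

$17.16

σ√T = 0.13·√1 = 0.1300
d₁ = [ln(280/300) + (0.088 + 0.13²/2)·1] / 0.1300 = [-0.0690 + 0.0964] / 0.1300 = 0.2112 which rounds to 0.21
d₂ = d₁ − σ√T = 0.2112 − 0.1300 = 0.0812 which rounds to 0.08
e^(−rT) = e^(−0.088·1) = 0.9158
N(d₁) = N(0.21) = 0.5832;  N(d₂) = N(0.08) = 0.5319
C = 280·0.5832 − 300·0.9158·0.5319 = 163.2960 − 146.1342 = 17.1618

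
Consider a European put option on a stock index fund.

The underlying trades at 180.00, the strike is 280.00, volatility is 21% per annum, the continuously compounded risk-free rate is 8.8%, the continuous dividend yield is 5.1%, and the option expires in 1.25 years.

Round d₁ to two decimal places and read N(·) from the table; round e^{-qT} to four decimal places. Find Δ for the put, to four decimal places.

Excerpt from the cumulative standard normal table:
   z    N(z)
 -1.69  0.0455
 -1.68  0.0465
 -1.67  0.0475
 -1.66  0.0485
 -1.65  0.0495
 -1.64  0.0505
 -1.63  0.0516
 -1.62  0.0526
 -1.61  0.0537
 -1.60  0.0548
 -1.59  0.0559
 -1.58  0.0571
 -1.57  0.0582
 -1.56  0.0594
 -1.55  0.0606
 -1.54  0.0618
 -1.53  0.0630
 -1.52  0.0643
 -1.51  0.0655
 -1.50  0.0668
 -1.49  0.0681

-0.8836

σ√T = 0.21·√1.25 = 0.2348
d₁ = [ln(180/280) + (0.088 − 0.051 + ½·0.21²)·1.25] / (σ√T) = (-0.4418 + 0.0738) / 0.2348 = -1.5675 → -1.57
N(d₁) = N(-1.57) = 0.0582
Δ_put = e^(−qT)·(N(d₁) − 1) = 0.9382·(0.0582 − 1) = -0.8836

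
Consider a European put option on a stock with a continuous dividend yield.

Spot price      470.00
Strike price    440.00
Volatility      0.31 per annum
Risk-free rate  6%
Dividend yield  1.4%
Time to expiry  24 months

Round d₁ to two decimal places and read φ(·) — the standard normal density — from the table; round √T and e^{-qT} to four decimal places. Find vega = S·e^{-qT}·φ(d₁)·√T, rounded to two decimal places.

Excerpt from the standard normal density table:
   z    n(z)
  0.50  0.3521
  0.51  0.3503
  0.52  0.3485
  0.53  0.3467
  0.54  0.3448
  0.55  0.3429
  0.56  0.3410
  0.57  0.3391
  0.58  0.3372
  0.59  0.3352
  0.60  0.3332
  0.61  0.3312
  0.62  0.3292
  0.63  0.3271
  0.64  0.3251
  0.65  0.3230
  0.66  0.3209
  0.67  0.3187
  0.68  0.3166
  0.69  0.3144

217.94

σ√T = 0.31 × 1.4142 = 0.4384
d₁ = [ln(470/440) + (0.06 − 0.014 + 0.31²/2)·2] / 0.4384 = [0.0660 + 0.1881] / 0.4384 = 0.5795 ⇒ 0.58
√T = √2 = 1.4142
φ(d₁) = φ(0.58) = 0.3372
e^(−qT) = e^(−0.014·2) = 0.9724
vega = S·e^(−qT)·φ(d₁)·√T = 470·0.9724·0.3372·1.4142 = 217.9421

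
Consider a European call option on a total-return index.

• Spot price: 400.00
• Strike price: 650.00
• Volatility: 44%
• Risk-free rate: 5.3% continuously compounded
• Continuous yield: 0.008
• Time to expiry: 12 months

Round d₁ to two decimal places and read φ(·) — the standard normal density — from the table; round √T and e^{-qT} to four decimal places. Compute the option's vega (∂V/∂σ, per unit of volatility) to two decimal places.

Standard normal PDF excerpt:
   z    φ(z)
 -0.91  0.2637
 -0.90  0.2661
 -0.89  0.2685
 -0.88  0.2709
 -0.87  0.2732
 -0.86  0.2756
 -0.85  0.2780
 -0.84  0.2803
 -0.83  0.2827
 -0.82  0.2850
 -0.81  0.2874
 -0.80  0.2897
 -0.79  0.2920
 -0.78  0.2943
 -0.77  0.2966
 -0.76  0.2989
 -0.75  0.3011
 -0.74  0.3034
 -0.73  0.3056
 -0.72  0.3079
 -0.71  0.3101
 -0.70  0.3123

σ√T = 0.44 × 1.0000 = 0.4400
ln(S/K) + (r − q + σ²/2)T = ln(400/650) + (0.053 − 0.008 + 0.44²/2)·1 = -0.4855 + 0.1418 = -0.3437
d₁ = -0.3437 / 0.4400 = -0.7812 ≈ -0.78
√T = √1 = 1.0000
φ(d₁) = φ(-0.78) = 0.2943
exp(−qT) = exp(−0.008·1) = 0.9920
vega = S·exp(−qT)·φ(d₁)·√T = 400·0.9920·0.2943·1.0000 = 116.7782
(The put has the same vega.)

116.78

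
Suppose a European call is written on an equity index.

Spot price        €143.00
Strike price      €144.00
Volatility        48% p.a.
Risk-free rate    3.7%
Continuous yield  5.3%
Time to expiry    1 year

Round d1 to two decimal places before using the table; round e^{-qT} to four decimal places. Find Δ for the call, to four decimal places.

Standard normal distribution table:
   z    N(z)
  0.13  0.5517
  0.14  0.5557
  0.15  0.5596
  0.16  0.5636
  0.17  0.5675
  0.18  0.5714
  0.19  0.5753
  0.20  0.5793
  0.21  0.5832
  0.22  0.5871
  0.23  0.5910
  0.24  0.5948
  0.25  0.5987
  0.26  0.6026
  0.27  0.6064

σ√T = 0.48·√1 = 0.4800
d₁ = [ln(143/144) + (0.037 − 0.053 + 0.48²/2)·1] / 0.4800 = [-0.0070 + 0.0992] / 0.4800 = 0.1921 → 0.19
N(d₁) = N(0.19) = 0.5753
Δ_call = exp(−qT)·N(d₁) = 0.9484·0.5753 = 0.5456

0.5456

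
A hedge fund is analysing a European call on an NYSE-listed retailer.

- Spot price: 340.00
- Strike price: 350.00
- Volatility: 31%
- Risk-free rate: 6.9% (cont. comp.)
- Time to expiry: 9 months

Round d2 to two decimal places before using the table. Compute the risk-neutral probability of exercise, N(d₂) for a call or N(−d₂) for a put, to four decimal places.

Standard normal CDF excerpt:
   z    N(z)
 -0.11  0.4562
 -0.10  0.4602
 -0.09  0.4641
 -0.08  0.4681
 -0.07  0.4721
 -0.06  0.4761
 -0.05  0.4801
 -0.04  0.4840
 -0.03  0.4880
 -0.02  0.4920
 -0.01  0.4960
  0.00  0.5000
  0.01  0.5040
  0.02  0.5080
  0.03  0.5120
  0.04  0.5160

0.4801

σ√T = 0.31 × 0.8660 = 0.2685
d₁ = [ln(340/350) + (0.069 + ½·0.31²)·0.75] / (σ√T) = (-0.0290 + 0.0878) / 0.2685 = 0.2190 → 0.22
d₂ = 0.2190 − 0.2685 = -0.0494 → -0.05
Pr(exercise) under Q = N(d₂) = 0.4801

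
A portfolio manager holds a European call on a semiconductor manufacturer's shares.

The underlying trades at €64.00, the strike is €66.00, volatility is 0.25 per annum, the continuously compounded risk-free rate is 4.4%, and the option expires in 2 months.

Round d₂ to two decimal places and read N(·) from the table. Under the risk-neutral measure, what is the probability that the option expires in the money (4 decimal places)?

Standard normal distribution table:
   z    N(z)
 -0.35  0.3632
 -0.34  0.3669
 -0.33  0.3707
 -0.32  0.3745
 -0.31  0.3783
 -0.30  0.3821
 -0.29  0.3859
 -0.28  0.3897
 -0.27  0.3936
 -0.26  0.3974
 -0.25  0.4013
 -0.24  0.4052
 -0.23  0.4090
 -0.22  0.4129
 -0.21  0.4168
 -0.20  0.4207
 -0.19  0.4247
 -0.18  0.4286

0.3897

σ√T = 0.25·√0.1667 = 0.1021
d₁ = [ln(64/66) + (0.044 + 0.25²/2)·0.1667] / 0.1021 = [-0.0308 + 0.0125] / 0.1021 = -0.1786 → -0.18
d₂ = d₁ − σ√T = -0.1786 − 0.1021 = -0.2807 → -0.28
Pr(exercise) under Q = N(d₂) = 0.3897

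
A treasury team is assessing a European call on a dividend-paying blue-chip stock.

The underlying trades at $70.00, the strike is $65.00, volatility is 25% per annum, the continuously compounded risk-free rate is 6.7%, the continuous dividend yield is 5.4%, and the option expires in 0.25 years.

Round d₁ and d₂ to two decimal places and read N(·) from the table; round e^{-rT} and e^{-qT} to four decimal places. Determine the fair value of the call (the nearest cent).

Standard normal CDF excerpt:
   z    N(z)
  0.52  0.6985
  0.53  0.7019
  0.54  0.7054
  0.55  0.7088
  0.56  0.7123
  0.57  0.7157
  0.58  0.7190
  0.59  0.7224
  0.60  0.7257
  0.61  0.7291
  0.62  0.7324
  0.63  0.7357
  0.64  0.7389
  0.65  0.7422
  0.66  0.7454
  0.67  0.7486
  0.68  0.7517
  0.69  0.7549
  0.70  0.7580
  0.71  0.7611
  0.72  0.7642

$6.38

σ√T = 0.25 × 0.5000 = 0.1250
d₁ = [ln(70/65) + (0.067 − 0.054 + ½·0.25²)·0.25] / (σ√T) = (0.0741 + 0.0111) / 0.1250 = 0.6814 ≈ 0.68
d₂ = 0.6814 − 0.1250 = 0.5564 ≈ 0.56
e^(−qT) = e^(−0.054·0.25) = 0.9866;  e^(−rT) = e^(−0.067·0.25) = 0.9834
N(d₁) = N(0.68) = 0.7517;  N(d₂) = N(0.56) = 0.7123
C = 70·0.9866·0.7517 − 65·0.9834·0.7123 = 51.9139 − 45.5309 = 6.3830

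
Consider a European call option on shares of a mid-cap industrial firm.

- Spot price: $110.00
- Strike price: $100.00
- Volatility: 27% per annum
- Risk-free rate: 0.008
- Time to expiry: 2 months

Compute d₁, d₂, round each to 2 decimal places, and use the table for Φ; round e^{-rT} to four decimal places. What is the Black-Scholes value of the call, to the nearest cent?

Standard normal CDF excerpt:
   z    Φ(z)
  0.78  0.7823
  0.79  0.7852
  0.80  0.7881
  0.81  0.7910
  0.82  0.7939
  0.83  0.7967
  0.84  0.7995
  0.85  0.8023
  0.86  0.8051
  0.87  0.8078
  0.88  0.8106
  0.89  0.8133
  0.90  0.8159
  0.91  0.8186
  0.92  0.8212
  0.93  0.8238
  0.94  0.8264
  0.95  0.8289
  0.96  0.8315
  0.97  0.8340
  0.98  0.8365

$11.33

σ√T = 0.27 × 0.4082 = 0.1102
d₁ = [ln(110/100) + (0.008 + 0.27²/2)·0.1667] / 0.1102 = [0.0953 + 0.0074] / 0.1102 = 0.9319 ≈ 0.93
d₂ = d₁ − σ√T = 0.9319 − 0.1102 = 0.8217 ≈ 0.82
e^(−rT) = e^(−0.008·0.1667) = 0.9987
C = 110·N(0.93) − 100·0.9987·N(0.82) = 110·0.8238 − 100·0.9987·0.7939 = 90.6180 − 79.2868 = 11.3312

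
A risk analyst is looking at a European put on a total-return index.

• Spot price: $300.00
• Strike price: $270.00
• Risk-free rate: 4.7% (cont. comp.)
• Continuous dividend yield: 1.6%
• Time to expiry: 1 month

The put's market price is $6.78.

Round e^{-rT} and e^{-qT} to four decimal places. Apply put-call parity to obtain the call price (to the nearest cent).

$37.44

e^(−qT) = e^(−0.016·0.08333) = 0.9987;  e^(−rT) = e^(−0.047·0.08333) = 0.9961
Put-call parity: C − P = S·e^(−qT) − K·e^(−rT) = 300·0.9987 − 270·0.9961 = 299.6100 − 268.9470 = 30.6630
C = P + (C − P) = 6.78 + (30.6630) = 37.4430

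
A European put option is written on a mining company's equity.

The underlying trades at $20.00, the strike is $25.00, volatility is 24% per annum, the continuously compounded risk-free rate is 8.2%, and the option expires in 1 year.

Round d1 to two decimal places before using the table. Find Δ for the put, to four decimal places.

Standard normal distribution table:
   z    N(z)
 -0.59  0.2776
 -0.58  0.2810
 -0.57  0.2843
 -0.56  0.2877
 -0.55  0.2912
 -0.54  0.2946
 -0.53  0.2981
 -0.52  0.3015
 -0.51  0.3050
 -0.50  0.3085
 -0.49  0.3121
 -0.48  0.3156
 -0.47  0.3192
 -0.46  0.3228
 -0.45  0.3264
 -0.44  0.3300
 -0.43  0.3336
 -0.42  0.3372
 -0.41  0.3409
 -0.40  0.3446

T = 1;  σ√T = 0.2400
d₁ = [ln(20/25) + (0.082 + 0.24²/2)·1] / 0.2400 = [-0.2231 + 0.1108] / 0.2400 = -0.4681 → -0.47
N(d₁) = N(-0.47) = 0.3192
Δ_put = N(d₁) − 1 = 0.3192 − 1 = -0.6808

-0.6808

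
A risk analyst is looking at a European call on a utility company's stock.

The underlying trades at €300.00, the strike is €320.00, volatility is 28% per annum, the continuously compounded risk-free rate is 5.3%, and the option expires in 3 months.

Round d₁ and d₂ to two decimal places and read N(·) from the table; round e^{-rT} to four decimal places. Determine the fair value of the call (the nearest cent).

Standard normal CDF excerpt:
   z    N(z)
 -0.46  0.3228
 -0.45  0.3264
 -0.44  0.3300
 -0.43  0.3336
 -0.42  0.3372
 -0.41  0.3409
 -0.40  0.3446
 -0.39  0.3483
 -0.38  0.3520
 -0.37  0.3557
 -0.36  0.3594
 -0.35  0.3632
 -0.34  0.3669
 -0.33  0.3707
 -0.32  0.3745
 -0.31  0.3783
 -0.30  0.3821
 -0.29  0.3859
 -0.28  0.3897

€10.42

T = 0.25;  σ√T = 0.1400
d₁ = [ln(300/320) + (0.053 + 0.28²/2)·0.25] / 0.1400 = [-0.0645 + 0.0231] / 0.1400 = -0.2963 ≈ -0.30
d₂ = d₁ − σ√T = -0.2963 − 0.1400 = -0.4363 ≈ -0.44
e^(−rT) = e^(−0.053·0.25) = 0.9868
N(d₁) = N(-0.30) = 0.3821;  N(d₂) = N(-0.44) = 0.3300
C = 300·0.3821 − 320·0.9868·0.3300 = 114.6300 − 104.2061 = 10.4239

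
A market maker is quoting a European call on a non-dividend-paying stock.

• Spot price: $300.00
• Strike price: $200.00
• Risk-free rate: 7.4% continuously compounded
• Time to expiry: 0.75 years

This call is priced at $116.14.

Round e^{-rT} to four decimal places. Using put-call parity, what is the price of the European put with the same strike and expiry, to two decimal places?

$5.34

exp(−rT) = exp(−0.074·0.75) = 0.9460
Put-call parity: C − P = S − K·e^(−rT) = 300 − 200·0.9460 = 300 − 189.2000 = 110.8000
P = C − (C − P) = 116.14 − (110.8000) = 5.3400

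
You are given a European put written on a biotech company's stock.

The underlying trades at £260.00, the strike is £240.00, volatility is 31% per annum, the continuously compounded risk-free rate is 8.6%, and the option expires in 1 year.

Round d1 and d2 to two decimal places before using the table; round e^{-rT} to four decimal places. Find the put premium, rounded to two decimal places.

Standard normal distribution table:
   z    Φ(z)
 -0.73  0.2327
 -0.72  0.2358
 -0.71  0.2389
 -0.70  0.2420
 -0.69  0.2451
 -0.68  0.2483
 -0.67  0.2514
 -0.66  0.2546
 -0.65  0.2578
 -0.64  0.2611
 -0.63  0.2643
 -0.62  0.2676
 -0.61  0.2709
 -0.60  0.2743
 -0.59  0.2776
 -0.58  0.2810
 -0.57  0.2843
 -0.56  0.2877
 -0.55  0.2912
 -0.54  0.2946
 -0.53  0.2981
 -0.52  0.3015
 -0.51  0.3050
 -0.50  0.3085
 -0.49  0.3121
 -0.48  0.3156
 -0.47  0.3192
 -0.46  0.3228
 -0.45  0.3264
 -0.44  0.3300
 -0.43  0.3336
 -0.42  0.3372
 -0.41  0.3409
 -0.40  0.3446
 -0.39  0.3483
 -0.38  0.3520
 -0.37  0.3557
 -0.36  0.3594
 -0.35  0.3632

£13.79

σ√T = 0.31·√1 = 0.3100
d₁ = [ln(260/240) + (0.086 + 0.31²/2)·1] / 0.3100 = [0.0800 + 0.1341] / 0.3100 = 0.6906 which rounds to 0.69
d₂ = d₁ − σ√T = 0.6906 − 0.3100 = 0.3806 which rounds to 0.38
e^(−rT) = e^(−0.086·1) = 0.9176
P = 240·0.9176·N(-0.38) − 260·N(-0.69) = 240·0.9176·0.3520 − 260·0.2451 = 77.5188 − 63.7260 = 13.7928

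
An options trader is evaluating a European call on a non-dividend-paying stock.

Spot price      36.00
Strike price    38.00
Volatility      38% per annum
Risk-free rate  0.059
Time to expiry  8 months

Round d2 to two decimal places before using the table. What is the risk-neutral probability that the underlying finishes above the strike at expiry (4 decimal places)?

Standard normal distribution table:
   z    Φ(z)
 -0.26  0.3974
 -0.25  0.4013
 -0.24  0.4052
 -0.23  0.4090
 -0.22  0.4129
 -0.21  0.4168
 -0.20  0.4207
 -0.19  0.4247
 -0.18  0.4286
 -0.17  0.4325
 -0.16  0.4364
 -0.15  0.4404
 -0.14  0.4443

σ√T = 0.38·√0.6667 = 0.3103
ln(S/K) + (r + σ²/2)T = ln(36/38) + (0.059 + 0.38²/2)·0.6667 = -0.0541 + 0.0875 = 0.0334
d₁ = 0.0334 / 0.3103 = 0.1076 → 0.11
d₂ = d₁ − σ√T = 0.1076 − 0.3103 = -0.2026 → -0.20
Pr(exercise) under Q = N(d₂) = 0.4207

0.4207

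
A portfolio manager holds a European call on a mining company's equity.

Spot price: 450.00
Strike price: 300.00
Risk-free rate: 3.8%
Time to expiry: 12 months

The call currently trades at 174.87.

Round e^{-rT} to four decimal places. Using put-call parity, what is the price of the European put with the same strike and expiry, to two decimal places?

13.68

exp(−rT) = exp(−0.038·1) = 0.9627
Put-call parity: C − P = S − K·e^(−rT) = 450 − 300·0.9627 = 450 − 288.8100 = 161.1900
P = C − (C − P) = 174.87 − (161.1900) = 13.6800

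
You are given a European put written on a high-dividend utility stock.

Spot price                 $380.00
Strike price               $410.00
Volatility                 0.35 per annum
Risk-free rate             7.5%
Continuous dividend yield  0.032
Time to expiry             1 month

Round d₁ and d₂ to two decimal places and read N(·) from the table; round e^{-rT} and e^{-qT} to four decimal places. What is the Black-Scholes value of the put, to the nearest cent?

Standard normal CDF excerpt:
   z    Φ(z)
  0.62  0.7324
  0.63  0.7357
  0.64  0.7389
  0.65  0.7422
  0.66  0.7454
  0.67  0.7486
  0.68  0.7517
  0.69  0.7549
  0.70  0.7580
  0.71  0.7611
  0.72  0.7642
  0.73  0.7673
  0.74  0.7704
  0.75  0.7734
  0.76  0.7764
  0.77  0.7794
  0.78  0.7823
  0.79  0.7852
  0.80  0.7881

σ√T = 0.35·√0.08333 = 0.1010
d₁ = [ln(380/410) + (0.075 − 0.032 + 0.35²/2)·0.08333] / 0.1010 = [-0.0760 + 0.0087] / 0.1010 = -0.6661 which rounds to -0.67
d₂ = d₁ − σ√T = -0.6661 − 0.1010 = -0.7671 which rounds to -0.77
e^(−qT) = e^(−0.032·0.08333) = 0.9973;  e^(−rT) = e^(−0.075·0.08333) = 0.9938
N(−d₂) = N(0.77) = 0.7794;  N(−d₁) = N(0.67) = 0.7486
P = 410·0.9938·0.7794 − 380·0.9973·0.7486 = 317.5728 − 283.6999 = 33.8728

$33.87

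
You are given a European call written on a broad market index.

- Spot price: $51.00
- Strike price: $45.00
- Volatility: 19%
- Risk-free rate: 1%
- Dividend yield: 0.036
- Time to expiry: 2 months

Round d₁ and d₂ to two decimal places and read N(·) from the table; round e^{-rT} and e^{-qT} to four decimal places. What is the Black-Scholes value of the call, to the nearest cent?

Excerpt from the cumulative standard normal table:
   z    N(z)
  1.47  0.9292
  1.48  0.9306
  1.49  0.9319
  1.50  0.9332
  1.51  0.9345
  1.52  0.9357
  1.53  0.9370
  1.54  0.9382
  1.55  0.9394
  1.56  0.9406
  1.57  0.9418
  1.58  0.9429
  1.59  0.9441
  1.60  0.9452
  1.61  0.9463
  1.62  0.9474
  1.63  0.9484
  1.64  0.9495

T = 0.1667;  σ√T = 0.0776
d₁ = [ln(51/45) + (0.01 − 0.036 + 0.19²/2)·0.1667] / 0.0776 = [0.1252 − 0.0013] / 0.0776 = 1.5965 which rounds to 1.60
d₂ = d₁ − σ√T = 1.5965 − 0.0776 = 1.5190 which rounds to 1.52
exp(−qT) = exp(−0.036·0.1667) = 0.9940;  exp(−rT) = exp(−0.01·0.1667) = 0.9983
N(d₁) = N(1.60) = 0.9452;  N(d₂) = N(1.52) = 0.9357
C = 51·0.9940·0.9452 − 45·0.9983·0.9357 = 47.9160 − 42.0349 = 5.8810

$5.88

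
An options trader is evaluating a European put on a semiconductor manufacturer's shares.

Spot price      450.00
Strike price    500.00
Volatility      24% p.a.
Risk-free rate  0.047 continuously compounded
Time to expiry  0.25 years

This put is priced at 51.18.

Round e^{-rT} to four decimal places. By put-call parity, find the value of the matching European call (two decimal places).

7.03

exp(−rT) = exp(−0.047·0.25) = 0.9883
Put-call parity: C − P = S − K·e^(−rT) = 450 − 500·0.9883 = 450 − 494.1500 = -44.1500
C = P + (C − P) = 51.18 + (-44.1500) = 7.0300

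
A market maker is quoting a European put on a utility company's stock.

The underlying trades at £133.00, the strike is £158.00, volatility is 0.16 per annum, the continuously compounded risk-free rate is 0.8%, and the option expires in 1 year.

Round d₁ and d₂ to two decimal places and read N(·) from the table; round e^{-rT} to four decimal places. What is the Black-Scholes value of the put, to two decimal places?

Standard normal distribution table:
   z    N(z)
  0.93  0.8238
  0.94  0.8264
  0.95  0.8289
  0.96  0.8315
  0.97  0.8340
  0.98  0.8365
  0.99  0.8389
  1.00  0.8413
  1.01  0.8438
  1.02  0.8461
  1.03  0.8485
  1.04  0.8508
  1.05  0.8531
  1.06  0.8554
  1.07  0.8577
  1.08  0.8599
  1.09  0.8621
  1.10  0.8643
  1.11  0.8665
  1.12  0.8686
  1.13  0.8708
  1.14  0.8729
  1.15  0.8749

£25.57

T = 1;  σ√T = 0.1600
ln(S/K) + (r + σ²/2)T = ln(133/158) + (0.008 + 0.16²/2)·1 = -0.1722 + 0.0208 = -0.1514
d₁ = -0.1514 / 0.1600 = -0.9465 → -0.95
d₂ = d₁ − σ√T = -0.9465 − 0.1600 = -1.1065 → -1.11
exp(−rT) = exp(−0.008·1) = 0.9920
P = 158·0.9920·N(1.11) − 133·N(0.95) = 158·0.9920·0.8665 − 133·0.8289 = 135.8117 − 110.2437 = 25.5680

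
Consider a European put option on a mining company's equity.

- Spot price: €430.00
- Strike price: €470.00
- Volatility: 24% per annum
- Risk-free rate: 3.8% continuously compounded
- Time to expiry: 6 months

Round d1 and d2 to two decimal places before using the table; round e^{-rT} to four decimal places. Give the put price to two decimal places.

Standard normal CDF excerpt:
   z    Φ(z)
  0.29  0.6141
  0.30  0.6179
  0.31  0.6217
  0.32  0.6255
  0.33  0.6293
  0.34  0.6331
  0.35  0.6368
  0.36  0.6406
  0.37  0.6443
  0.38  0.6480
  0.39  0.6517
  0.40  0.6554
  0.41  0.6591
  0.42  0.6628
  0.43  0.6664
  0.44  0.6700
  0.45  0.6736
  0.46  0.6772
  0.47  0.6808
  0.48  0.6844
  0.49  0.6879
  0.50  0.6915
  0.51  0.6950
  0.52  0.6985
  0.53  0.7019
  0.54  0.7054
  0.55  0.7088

σ√T = 0.24 × 0.7071 = 0.1697
d₁ = [ln(430/470) + (0.038 + 0.24²/2)·0.5] / 0.1697 = [-0.0889 + 0.0334] / 0.1697 = -0.3273 → -0.33
d₂ = d₁ − σ√T = -0.3273 − 0.1697 = -0.4970 → -0.50
e^(−rT) = e^(−0.038·0.5) = 0.9812
N(−d₂) = N(0.50) = 0.6915;  N(−d₁) = N(0.33) = 0.6293
P = 470·0.9812·0.6915 − 430·0.6293 = 318.8949 − 270.5990 = 48.2959

€48.30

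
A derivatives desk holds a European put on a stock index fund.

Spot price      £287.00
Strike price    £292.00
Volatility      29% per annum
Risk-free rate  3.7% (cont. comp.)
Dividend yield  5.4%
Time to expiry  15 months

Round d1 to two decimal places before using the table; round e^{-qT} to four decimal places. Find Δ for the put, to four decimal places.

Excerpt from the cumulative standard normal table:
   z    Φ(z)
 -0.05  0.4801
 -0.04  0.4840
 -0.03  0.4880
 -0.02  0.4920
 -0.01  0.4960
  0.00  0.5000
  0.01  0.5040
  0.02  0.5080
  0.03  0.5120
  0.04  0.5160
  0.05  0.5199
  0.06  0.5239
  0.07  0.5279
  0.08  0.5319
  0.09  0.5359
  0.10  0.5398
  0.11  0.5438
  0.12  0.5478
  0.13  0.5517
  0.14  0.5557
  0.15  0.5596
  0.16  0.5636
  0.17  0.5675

σ√T = 0.29·√1.25 = 0.3242
d₁ = [ln(287/292) + (0.037 − 0.054 + 0.29²/2)·1.25] / 0.3242 = [-0.0173 + 0.0313] / 0.3242 = 0.0433 → 0.04
N(d₁) = N(0.04) = 0.5160
Δ_put = e^(−qT)·(N(d₁) − 1) = 0.9347·(0.5160 − 1) = -0.4524

-0.4524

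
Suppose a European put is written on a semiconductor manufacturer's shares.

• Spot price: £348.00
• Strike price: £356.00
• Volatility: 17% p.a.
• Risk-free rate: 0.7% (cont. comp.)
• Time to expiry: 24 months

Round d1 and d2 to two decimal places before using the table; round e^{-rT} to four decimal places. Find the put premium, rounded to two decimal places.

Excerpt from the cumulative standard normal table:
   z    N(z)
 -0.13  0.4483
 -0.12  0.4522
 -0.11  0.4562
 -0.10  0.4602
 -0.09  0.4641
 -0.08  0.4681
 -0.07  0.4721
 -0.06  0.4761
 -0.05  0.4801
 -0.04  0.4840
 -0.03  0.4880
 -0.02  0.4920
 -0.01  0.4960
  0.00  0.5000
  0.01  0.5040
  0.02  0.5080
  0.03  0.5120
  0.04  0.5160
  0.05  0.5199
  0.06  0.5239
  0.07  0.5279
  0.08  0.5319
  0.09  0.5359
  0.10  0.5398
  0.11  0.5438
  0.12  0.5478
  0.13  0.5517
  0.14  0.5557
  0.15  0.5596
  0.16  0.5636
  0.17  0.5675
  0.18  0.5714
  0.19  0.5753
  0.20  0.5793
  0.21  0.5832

σ√T = 0.17·√2 = 0.2404
ln(S/K) + (r + σ²/2)T = ln(348/356) + (0.007 + 0.17²/2)·2 = -0.0227 + 0.0429 = 0.0202
d₁ = 0.0202 / 0.2404 = 0.0839 which rounds to 0.08
d₂ = d₁ − σ√T = 0.0839 − 0.2404 = -0.1565 which rounds to -0.16
exp(−rT) = exp(−0.007·2) = 0.9861
N(−d₂) = N(0.16) = 0.5636;  N(−d₁) = N(-0.08) = 0.4681
P = 356·0.9861·0.5636 − 348·0.4681 = 197.8527 − 162.8988 = 34.9539

£34.95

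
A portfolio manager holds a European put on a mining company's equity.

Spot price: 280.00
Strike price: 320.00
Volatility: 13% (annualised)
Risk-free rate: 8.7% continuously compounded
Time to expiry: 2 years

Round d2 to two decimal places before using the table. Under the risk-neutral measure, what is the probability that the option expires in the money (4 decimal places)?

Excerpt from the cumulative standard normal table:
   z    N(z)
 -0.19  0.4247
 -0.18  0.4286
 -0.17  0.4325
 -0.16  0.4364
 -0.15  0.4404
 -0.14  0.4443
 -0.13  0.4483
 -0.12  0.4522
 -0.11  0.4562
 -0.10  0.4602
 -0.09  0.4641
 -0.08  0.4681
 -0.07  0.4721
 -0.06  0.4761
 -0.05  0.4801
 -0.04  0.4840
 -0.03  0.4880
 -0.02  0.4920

0.4483

σ√T = 0.13·√2 = 0.1838
d₁ = [ln(280/320) + (0.087 + 0.13²/2)·2] / 0.1838 = [-0.1335 + 0.1909] / 0.1838 = 0.3120 → 0.31
d₂ = d₁ − σ√T = 0.3120 − 0.1838 = 0.1282 → 0.13
Pr(exercise) under Q = N(−d₂) = N(-0.13) = 0.4483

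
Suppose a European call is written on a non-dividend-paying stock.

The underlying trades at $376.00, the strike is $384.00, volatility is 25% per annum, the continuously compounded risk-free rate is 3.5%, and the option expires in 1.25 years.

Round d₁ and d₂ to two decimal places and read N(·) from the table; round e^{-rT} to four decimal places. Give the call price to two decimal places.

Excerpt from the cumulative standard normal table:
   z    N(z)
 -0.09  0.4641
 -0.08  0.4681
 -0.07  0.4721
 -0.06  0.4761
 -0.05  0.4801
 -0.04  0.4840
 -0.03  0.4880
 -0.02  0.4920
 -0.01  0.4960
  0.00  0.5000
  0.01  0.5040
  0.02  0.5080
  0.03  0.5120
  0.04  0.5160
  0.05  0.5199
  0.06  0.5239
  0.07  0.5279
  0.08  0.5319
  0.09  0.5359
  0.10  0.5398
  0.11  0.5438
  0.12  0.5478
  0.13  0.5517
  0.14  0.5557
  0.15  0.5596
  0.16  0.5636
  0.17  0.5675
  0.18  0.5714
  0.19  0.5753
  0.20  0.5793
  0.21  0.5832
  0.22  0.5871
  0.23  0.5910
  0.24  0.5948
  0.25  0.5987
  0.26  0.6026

$45.75

T = 1.25;  σ√T = 0.2795
ln(S/K) + (r + σ²/2)T = ln(376/384) + (0.035 + 0.25²/2)·1.25 = -0.0211 + 0.0828 = 0.0618
d₁ = 0.0618 / 0.2795 = 0.2210 ≈ 0.22
d₂ = d₁ − σ√T = 0.2210 − 0.2795 = -0.0586 ≈ -0.06
e^(−rT) = e^(−0.035·1.25) = 0.9572
N(d₁) = N(0.22) = 0.5871;  N(d₂) = N(-0.06) = 0.4761
C = 376·0.5871 − 384·0.9572·0.4761 = 220.7496 − 174.9976 = 45.7520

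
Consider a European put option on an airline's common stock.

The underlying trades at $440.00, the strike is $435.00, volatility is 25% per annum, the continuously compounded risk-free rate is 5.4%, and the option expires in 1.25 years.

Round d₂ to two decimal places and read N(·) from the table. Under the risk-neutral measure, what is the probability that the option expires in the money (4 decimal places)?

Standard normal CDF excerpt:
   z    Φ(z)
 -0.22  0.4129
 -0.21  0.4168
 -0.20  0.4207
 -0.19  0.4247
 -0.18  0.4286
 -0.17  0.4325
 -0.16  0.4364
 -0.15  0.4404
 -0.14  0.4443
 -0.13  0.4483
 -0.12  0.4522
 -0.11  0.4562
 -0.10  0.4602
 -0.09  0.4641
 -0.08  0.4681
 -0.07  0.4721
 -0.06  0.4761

σ√T = 0.25·√1.25 = 0.2795
d₁ = [ln(440/435) + (0.054 + 0.25²/2)·1.25] / 0.2795 = [0.0114 + 0.1066] / 0.2795 = 0.4221 → 0.42
d₂ = d₁ − σ√T = 0.4221 − 0.2795 = 0.1426 → 0.14
Pr(exercise) under Q = N(−d₂) = N(-0.14) = 0.4443

0.4443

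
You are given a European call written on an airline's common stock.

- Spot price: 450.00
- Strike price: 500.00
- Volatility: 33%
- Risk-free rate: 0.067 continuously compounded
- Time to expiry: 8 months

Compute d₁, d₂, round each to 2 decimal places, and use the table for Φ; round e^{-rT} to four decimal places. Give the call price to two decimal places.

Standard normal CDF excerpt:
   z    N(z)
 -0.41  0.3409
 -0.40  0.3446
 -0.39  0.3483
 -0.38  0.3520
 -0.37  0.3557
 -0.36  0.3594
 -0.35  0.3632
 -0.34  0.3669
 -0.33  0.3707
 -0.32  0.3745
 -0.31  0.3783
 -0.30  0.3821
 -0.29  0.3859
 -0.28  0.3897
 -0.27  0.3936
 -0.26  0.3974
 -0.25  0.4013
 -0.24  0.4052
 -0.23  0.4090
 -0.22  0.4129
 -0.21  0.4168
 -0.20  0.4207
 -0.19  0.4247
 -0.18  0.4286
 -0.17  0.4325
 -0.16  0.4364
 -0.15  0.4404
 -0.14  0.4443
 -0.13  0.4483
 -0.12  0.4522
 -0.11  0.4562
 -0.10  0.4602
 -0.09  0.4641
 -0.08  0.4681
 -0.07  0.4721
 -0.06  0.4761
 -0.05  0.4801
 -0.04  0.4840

37.00

σ√T = 0.33 × 0.8165 = 0.2694
d₁ = [ln(450/500) + (0.067 + 0.33²/2)·0.6667] / 0.2694 = [-0.1054 + 0.0810] / 0.2694 = -0.0905 ⇒ -0.09
d₂ = d₁ − σ√T = -0.0905 − 0.2694 = -0.3600 ⇒ -0.36
exp(−rT) = exp(−0.067·0.6667) = 0.9563
N(d₁) = N(-0.09) = 0.4641;  N(d₂) = N(-0.36) = 0.3594
C = 450·0.4641 − 500·0.9563·0.3594 = 208.8450 − 171.8471 = 36.9979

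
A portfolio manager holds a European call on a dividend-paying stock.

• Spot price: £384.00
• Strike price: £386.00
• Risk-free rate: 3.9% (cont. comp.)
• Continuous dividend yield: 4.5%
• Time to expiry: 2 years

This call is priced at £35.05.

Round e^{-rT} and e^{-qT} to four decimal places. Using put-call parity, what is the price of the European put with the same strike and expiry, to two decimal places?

exp(−qT) = exp(−0.045·2) = 0.9139;  exp(−rT) = exp(−0.039·2) = 0.9250
Put-call parity: C − P = S·e^(−qT) − K·e^(−rT) = 384·0.9139 − 386·0.9250 = 350.9376 − 357.0500 = -6.1124
P = C − (C − P) = 35.05 − (-6.1124) = 41.1624

£41.16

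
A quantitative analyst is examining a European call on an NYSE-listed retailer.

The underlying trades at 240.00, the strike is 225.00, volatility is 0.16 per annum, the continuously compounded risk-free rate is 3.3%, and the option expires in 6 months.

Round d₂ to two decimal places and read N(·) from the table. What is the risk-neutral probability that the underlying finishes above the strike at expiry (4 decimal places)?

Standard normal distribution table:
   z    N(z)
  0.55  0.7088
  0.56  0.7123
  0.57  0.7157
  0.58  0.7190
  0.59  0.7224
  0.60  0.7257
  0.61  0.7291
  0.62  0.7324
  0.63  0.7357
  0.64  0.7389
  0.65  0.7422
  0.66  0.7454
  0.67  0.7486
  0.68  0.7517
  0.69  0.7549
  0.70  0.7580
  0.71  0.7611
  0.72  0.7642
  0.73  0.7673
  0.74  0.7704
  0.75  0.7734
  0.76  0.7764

σ√T = 0.16·√0.5 = 0.1131
d₁ = [ln(240/225) + (0.033 + ½·0.16²)·0.5] / (σ√T) = (0.0645 + 0.0229) / 0.1131 = 0.7729 ≈ 0.77
d₂ = 0.7729 − 0.1131 = 0.6597 ≈ 0.66
Risk-neutral Pr[S_T > K] = N(d₂) = N(0.66) = 0.7454

0.7454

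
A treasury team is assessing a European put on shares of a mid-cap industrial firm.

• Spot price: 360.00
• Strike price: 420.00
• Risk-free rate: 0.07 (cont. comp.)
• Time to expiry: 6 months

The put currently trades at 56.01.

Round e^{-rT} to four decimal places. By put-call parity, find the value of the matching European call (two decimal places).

10.46

e^(−rT) = e^(−0.07·0.5) = 0.9656
Put-call parity: C − P = S − K·e^(−rT) = 360 − 420·0.9656 = 360 − 405.5520 = -45.5520
C = P + (C − P) = 56.01 + (-45.5520) = 10.4580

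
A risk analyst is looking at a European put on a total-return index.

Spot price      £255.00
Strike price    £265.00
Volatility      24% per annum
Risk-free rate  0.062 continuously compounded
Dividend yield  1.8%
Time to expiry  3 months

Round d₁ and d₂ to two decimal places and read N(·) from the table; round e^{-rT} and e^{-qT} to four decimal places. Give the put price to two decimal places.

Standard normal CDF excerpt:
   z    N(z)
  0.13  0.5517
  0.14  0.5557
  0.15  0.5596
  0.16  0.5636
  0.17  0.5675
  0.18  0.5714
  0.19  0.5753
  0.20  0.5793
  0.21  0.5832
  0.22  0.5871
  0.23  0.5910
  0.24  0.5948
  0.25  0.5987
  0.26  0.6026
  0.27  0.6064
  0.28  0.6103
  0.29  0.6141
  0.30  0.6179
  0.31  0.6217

£16.17

σ√T = 0.24 × 0.5000 = 0.1200
ln(S/K) + (r − q + σ²/2)T = ln(255/265) + (0.062 − 0.018 + 0.24²/2)·0.25 = -0.0385 + 0.0182 = -0.0203
d₁ = -0.0203 / 0.1200 = -0.1689 which rounds to -0.17
d₂ = d₁ − σ√T = -0.1689 − 0.1200 = -0.2889 which rounds to -0.29
exp(−qT) = exp(−0.018·0.25) = 0.9955;  exp(−rT) = exp(−0.062·0.25) = 0.9846
P = 265·0.9846·N(0.29) − 255·0.9955·N(0.17) = 265·0.9846·0.6141 − 255·0.9955·0.5675 = 160.2304 − 144.0613 = 16.1691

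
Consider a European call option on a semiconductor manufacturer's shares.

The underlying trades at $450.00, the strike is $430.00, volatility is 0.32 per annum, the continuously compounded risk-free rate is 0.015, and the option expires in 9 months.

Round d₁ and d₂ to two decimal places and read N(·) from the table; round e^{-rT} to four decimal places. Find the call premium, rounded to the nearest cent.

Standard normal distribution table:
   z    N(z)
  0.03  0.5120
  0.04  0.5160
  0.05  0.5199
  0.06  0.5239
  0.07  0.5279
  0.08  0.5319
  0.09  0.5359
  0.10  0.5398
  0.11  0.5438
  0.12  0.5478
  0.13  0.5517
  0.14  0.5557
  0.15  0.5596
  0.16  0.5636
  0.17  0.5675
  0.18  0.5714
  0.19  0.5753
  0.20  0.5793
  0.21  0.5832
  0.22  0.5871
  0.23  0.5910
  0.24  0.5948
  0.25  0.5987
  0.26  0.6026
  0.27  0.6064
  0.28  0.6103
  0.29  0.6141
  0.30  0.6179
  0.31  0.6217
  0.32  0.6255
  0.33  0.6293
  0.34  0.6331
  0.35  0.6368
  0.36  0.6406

σ√T = 0.32·√0.75 = 0.2771
ln(S/K) + (r + σ²/2)T = ln(450/430) + (0.015 + 0.32²/2)·0.75 = 0.0455 + 0.0497 = 0.0951
d₁ = 0.0951 / 0.2771 = 0.3432 ⇒ 0.34
d₂ = d₁ − σ√T = 0.3432 − 0.2771 = 0.0661 ⇒ 0.07
exp(−rT) = exp(−0.015·0.75) = 0.9888
N(d₁) = N(0.34) = 0.6331;  N(d₂) = N(0.07) = 0.5279
C = 450·0.6331 − 430·0.9888·0.5279 = 284.8950 − 224.4546 = 60.4404

$60.44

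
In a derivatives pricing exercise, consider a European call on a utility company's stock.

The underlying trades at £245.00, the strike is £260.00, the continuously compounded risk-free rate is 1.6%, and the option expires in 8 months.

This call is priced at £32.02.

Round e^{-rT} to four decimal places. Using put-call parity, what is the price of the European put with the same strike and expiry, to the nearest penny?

e^(−rT) = e^(−0.016·0.6667) = 0.9894
Put-call parity: C − P = S − K·e^(−rT) = 245 − 260·0.9894 = 245 − 257.2440 = -12.2440
P = C − (C − P) = 32.02 − (-12.2440) = 44.2640

£44.26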